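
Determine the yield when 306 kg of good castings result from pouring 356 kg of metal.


Formula: Casting Yield = (W_good / W_total) * 100
Yield = (306 kg / 356 kg) * 100 = 85.9551%

Answer: 85.9551%


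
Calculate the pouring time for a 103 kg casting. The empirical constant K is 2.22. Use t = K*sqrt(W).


Formula: t = K * sqrt(W)
sqrt(W) = sqrt(103) = 10.14889
t = 2.22 * 10.14889 = 22.5305 s

Answer: 22.5305 s


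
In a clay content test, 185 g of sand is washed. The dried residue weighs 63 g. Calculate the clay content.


Formula: Clay% = (W_total - W_washed) / W_total * 100
Clay mass = 185 - 63 = 122 g
Clay% = 122 / 185 * 100 = 65.9459%


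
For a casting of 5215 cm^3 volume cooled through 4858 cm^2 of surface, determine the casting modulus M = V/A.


Formula: Casting Modulus M = V / A
M = 5215 cm^3 / 4858 cm^2 = 1.0735 cm


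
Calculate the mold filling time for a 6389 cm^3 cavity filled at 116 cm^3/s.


Formula: t_fill = V_mold / Q_flow
t = 6389 cm^3 / 116 cm^3/s = 55.0776 s

55.0776 s


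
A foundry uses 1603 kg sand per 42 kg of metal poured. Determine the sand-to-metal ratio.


Formula: Sand-to-Metal Ratio = W_sand / W_metal
Ratio = 1603 kg / 42 kg = 38.1667

Final answer: 38.1667


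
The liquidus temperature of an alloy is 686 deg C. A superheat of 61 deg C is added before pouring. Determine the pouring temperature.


Formula: T_pour = T_melt + Superheat
T_pour = 686 + 61 = 747 deg C


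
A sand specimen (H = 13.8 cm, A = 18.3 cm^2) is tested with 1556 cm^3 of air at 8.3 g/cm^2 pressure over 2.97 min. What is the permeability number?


Formula: Permeability Number P = (V * H) / (p * A * t)
Numerator: V * H = 1556 * 13.8 = 21472.8
Denominator: p * A * t = 8.3 * 18.3 * 2.97 = 451.1133
P = 21472.8 / 451.1133 = 47.5996

47.5996


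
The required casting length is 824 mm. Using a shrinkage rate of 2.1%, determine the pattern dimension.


Formula: L_pattern = L_casting * (1 + shrinkage_rate/100)
Shrinkage factor = 1 + 2.1/100 = 1.021
L_pattern = 824 mm * 1.021 = 841.3040 mm

841.3040 mm


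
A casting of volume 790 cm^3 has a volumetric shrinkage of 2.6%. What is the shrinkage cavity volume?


Formula: V_shrink = V_casting * shrinkage_pct / 100
V_shrink = 790 cm^3 * 2.6 / 100 = 20.5400 cm^3

Answer: 20.5400 cm^3


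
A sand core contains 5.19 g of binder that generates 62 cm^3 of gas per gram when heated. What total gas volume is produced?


Formula: V_gas = W_binder * gas_evolution_rate
V = 5.19 g * 62 cm^3/g = 321.7800 cm^3


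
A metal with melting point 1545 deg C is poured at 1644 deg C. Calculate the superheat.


Formula: Superheat = T_pour - T_melt
Superheat = 1644 - 1545 = 99 deg C

99 deg C


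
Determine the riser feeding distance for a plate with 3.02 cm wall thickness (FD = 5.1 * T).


Formula: FD = 5.1 * T  (riser feeding-distance rule)
FD = 5.1 * 3.02 cm = 15.4020 cm

Answer: 15.4020 cm


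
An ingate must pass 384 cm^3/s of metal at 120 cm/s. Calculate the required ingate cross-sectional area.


Formula: A_ingate = Q / v  (continuity equation)
A = 384 cm^3/s / 120 cm/s = 3.2000 cm^2

3.2000 cm^2


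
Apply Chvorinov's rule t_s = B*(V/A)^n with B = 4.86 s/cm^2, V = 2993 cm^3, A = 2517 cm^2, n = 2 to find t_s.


Formula: t_s = B * (V/A)^n  (Chvorinov's rule, n=2)
Modulus M = V/A = 2993/2517 = 1.189114 cm
M^2 = 1.189114^2 = 1.413992 cm^2
t_s = 4.86 * 1.413992 = 6.8720 s


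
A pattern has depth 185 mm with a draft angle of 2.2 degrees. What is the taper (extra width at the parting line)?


Formula: taper = depth * tan(draft_angle)
tan(2.2 deg) = 0.0384161
taper = 185 mm * 0.0384161 = 7.1070 mm

Answer: 7.1070 mm


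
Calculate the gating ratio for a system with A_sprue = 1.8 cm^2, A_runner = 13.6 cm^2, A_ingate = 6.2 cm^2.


Sprue:Runner:Ingate = 1 : 13.6/1.8 : 6.2/1.8 = 1:7.56:3.44

Answer: 1:7.56:3.44


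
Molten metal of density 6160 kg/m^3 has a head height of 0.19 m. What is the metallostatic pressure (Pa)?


Formula: P = rho * g * h
rho * g = 6160 * 9.81 = 60429.6 N/m^3
P = 60429.6 * 0.19 = 11481.6240 Pa


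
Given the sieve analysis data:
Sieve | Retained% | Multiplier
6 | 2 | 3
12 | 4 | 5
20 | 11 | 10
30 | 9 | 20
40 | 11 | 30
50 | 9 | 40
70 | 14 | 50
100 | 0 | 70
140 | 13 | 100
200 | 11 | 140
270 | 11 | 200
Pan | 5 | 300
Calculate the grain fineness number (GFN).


Formula: GFN = sum(pct * multiplier) / sum(pct)
sum(pct * multiplier) = 8246
sum(pct) = 100
GFN = 8246 / 100 = 82.46

Final answer: 82.46


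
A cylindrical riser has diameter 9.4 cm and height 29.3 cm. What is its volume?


Formula: V = pi * (D/2)^2 * H  (cylinder volume)
Radius = D/2 = 9.4/2 = 4.7 cm
V = pi * 4.7^2 * 29.3 = 2033.3550 cm^3

2033.3550 cm^3


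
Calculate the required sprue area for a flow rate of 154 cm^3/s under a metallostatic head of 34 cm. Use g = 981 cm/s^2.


Formula: v = sqrt(2*g*h), A = Q/v
Velocity: v = sqrt(2 * 981 * 34) = sqrt(66708) = 258.2789 cm/s
Sprue area: A = Q / v = 154 / 258.2789 = 0.5963 cm^2


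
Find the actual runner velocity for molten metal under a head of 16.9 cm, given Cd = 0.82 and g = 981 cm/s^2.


Formula: v = Cd * sqrt(2 * g * h)  (Torricelli with discharge coefficient)
2*g*h = 2 * 981 * 16.9 = 33157.8 cm^2/s^2
sqrt(33157.8) = 182.09283 cm/s
v = 0.82 * 182.09283 = 149.3161 cm/s

149.3161 cm/s


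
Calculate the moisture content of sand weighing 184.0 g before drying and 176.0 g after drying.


Formula: MC = (W_wet - W_dry) / W_wet * 100
Water mass = 184.0 - 176.0 = 8.0 g
MC = 8.0 / 184.0 * 100 = 4.3478%

Answer: 4.3478%


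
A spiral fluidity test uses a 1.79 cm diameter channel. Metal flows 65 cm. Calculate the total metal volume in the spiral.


Formula: V = pi * (d/2)^2 * L  (cylinder volume)
Radius = 1.79/2 = 0.895 cm
V = pi * 0.895^2 * 65 = 163.5721 cm^3

Final answer: 163.5721 cm^3


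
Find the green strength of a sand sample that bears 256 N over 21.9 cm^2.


Formula: Compressive Strength = Force / Area
Strength = 256 N / 21.9 cm^2 = 11.6895 N/cm^2


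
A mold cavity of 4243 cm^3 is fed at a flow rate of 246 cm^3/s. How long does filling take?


Formula: t_fill = V_mold / Q_flow
t = 4243 cm^3 / 246 cm^3/s = 17.2480 s

17.2480 s


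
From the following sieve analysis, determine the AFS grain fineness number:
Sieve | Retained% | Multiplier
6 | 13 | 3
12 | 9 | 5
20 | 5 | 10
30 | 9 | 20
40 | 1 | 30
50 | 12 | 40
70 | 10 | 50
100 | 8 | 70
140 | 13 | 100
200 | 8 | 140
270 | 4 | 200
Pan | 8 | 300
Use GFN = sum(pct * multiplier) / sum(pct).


Formula: GFN = sum(pct * multiplier) / sum(pct)
sum(pct * multiplier) = 7504
sum(pct) = 100
GFN = 7504 / 100 = 75.04

75.04


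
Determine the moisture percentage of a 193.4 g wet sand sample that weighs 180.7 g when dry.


Formula: MC = (W_wet - W_dry) / W_wet * 100
Water mass = 193.4 - 180.7 = 12.7 g
MC = 12.7 / 193.4 * 100 = 6.5667%

Final answer: 6.5667%


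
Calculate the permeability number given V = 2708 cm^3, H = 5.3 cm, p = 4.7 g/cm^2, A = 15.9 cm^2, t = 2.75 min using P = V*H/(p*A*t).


Formula: Permeability Number P = (V * H) / (p * A * t)
Numerator: V * H = 2708 * 5.3 = 14352.4
Denominator: p * A * t = 4.7 * 15.9 * 2.75 = 205.5075
P = 14352.4 / 205.5075 = 69.8388

69.8388


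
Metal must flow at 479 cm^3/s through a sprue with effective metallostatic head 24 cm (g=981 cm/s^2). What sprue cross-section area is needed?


Formula: v = sqrt(2*g*h), A = Q/v
Velocity: v = sqrt(2 * 981 * 24) = sqrt(47088) = 216.9977 cm/s
Sprue area: A = Q / v = 479 / 216.9977 = 2.2074 cm^2

Final answer: 2.2074 cm^2


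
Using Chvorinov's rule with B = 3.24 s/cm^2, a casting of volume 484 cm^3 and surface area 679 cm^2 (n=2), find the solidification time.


Formula: t_s = B * (V/A)^n  (Chvorinov's rule, n=2)
Modulus M = V/A = 484/679 = 0.712813 cm
M^2 = 0.712813^2 = 0.508102 cm^2
t_s = 3.24 * 0.508102 = 1.6463 s


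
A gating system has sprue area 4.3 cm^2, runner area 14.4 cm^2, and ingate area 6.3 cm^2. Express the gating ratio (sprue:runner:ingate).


Sprue:Runner:Ingate = 1 : 14.4/4.3 : 6.3/4.3 = 1:3.35:1.47

Answer: 1:3.35:1.47


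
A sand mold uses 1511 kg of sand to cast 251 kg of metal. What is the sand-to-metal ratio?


Formula: Sand-to-Metal Ratio = W_sand / W_metal
Ratio = 1511 kg / 251 kg = 6.0199


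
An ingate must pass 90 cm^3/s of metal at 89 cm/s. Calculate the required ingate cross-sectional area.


Formula: A_ingate = Q / v  (continuity equation)
A = 90 cm^3/s / 89 cm/s = 1.0112 cm^2

Final answer: 1.0112 cm^2


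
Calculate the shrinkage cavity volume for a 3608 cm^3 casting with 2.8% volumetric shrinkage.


Formula: V_shrink = V_casting * shrinkage_pct / 100
V_shrink = 3608 cm^3 * 2.8 / 100 = 101.0240 cm^3


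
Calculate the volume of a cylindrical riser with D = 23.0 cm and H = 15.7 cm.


Formula: V = pi * (D/2)^2 * H  (cylinder volume)
Radius = D/2 = 23.0/2 = 11.5 cm
V = pi * 11.5^2 * 15.7 = 6522.9674 cm^3

6522.9674 cm^3


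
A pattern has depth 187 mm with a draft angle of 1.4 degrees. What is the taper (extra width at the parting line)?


Formula: taper = depth * tan(draft_angle)
tan(1.4 deg) = 0.0244395
taper = 187 mm * 0.0244395 = 4.5702 mm

4.5702 mm


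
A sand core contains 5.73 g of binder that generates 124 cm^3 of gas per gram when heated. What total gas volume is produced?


Formula: V_gas = W_binder * gas_evolution_rate
V = 5.73 g * 124 cm^3/g = 710.5200 cm^3


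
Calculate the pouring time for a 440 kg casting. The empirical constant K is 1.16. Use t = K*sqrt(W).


Formula: t = K * sqrt(W)
sqrt(W) = sqrt(440) = 20.97618
t = 1.16 * 20.97618 = 24.3324 s

Answer: 24.3324 s


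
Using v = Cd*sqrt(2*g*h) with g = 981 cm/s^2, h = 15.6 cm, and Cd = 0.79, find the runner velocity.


Formula: v = Cd * sqrt(2 * g * h)  (Torricelli with discharge coefficient)
2*g*h = 2 * 981 * 15.6 = 30607.2 cm^2/s^2
sqrt(30607.2) = 174.94914 cm/s
v = 0.79 * 174.94914 = 138.2098 cm/s

138.2098 cm/s


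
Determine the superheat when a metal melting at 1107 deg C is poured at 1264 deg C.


Formula: Superheat = T_pour - T_melt
Superheat = 1264 - 1107 = 157 deg C

Final answer: 157 deg C


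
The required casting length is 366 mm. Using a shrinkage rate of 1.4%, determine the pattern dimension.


Formula: L_pattern = L_casting * (1 + shrinkage_rate/100)
Shrinkage factor = 1 + 1.4/100 = 1.014
L_pattern = 366 mm * 1.014 = 371.1240 mm


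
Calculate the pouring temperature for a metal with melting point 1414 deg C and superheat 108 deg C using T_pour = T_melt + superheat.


Formula: T_pour = T_melt + Superheat
T_pour = 1414 + 108 = 1522 deg C

1522 deg C


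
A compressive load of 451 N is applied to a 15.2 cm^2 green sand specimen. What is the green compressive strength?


Formula: Compressive Strength = Force / Area
Strength = 451 N / 15.2 cm^2 = 29.6711 N/cm^2

29.6711 N/cm^2


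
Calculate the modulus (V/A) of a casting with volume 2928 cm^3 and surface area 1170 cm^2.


Formula: Casting Modulus M = V / A
M = 2928 cm^3 / 1170 cm^2 = 2.5026 cm

2.5026 cm


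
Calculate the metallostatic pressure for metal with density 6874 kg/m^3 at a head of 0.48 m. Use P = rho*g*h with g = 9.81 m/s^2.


Formula: P = rho * g * h
rho * g = 6874 * 9.81 = 67433.94 N/m^3
P = 67433.94 * 0.48 = 32368.2912 Pa


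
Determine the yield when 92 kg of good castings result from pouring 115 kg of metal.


Formula: Casting Yield = (W_good / W_total) * 100
Yield = (92 kg / 115 kg) * 100 = 80.0000%


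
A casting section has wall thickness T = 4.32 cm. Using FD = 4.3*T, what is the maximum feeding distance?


Formula: FD = 4.3 * T  (riser feeding-distance rule)
FD = 4.3 * 4.32 cm = 18.5760 cm


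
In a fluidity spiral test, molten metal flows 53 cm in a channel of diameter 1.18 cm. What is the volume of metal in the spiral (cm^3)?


Formula: V = pi * (d/2)^2 * L  (cylinder volume)
Radius = 1.18/2 = 0.59 cm
V = pi * 0.59^2 * 53 = 57.9602 cm^3

Final answer: 57.9602 cm^3


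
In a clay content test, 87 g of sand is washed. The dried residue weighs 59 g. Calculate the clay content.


Formula: Clay% = (W_total - W_washed) / W_total * 100
Clay mass = 87 - 59 = 28 g
Clay% = 28 / 87 * 100 = 32.1839%

Answer: 32.1839%


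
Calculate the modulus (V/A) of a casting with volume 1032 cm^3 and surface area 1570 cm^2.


Formula: Casting Modulus M = V / A
M = 1032 cm^3 / 1570 cm^2 = 0.6573 cm

Answer: 0.6573 cm


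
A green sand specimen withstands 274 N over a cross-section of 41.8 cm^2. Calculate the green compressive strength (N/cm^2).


Formula: Compressive Strength = Force / Area
Strength = 274 N / 41.8 cm^2 = 6.5550 N/cm^2

Answer: 6.5550 N/cm^2


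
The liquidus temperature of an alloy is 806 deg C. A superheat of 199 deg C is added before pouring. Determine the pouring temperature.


Formula: T_pour = T_melt + Superheat
T_pour = 806 + 199 = 1005 deg C

1005 deg C


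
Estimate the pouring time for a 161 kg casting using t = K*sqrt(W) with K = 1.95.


Formula: t = K * sqrt(W)
sqrt(W) = sqrt(161) = 12.68858
t = 1.95 * 12.68858 = 24.7427 s

24.7427 s


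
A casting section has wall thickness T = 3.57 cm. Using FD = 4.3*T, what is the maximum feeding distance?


Formula: FD = 4.3 * T  (riser feeding-distance rule)
FD = 4.3 * 3.57 cm = 15.3510 cm

15.3510 cm


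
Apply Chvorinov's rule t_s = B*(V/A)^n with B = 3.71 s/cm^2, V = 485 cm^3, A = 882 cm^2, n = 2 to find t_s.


Formula: t_s = B * (V/A)^n  (Chvorinov's rule, n=2)
Modulus M = V/A = 485/882 = 0.549887 cm
M^2 = 0.549887^2 = 0.302376 cm^2
t_s = 3.71 * 0.302376 = 1.1218 s

Final answer: 1.1218 s


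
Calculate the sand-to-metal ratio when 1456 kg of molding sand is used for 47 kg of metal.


Formula: Sand-to-Metal Ratio = W_sand / W_metal
Ratio = 1456 kg / 47 kg = 30.9787

Answer: 30.9787


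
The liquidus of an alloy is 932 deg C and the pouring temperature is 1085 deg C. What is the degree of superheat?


Formula: Superheat = T_pour - T_melt
Superheat = 1085 - 932 = 153 deg C


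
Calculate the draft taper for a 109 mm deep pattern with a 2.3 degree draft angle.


Formula: taper = depth * tan(draft_angle)
tan(2.3 deg) = 0.0401641
taper = 109 mm * 0.0401641 = 4.3779 mm


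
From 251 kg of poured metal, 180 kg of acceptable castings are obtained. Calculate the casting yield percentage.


Formula: Casting Yield = (W_good / W_total) * 100
Yield = (180 kg / 251 kg) * 100 = 71.7131%


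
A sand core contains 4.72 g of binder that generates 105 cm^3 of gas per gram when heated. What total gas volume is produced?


Formula: V_gas = W_binder * gas_evolution_rate
V = 4.72 g * 105 cm^3/g = 495.6000 cm^3


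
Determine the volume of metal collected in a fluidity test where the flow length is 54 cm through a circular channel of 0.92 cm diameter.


Formula: V = pi * (d/2)^2 * L  (cylinder volume)
Radius = 0.92/2 = 0.46 cm
V = pi * 0.46^2 * 54 = 35.8971 cm^3

Final answer: 35.8971 cm^3


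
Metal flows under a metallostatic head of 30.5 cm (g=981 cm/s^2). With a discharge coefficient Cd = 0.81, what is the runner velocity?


Formula: v = Cd * sqrt(2 * g * h)  (Torricelli with discharge coefficient)
2*g*h = 2 * 981 * 30.5 = 59841.0 cm^2/s^2
sqrt(59841.0) = 244.62420 cm/s
v = 0.81 * 244.62420 = 198.1456 cm/s

Answer: 198.1456 cm/s


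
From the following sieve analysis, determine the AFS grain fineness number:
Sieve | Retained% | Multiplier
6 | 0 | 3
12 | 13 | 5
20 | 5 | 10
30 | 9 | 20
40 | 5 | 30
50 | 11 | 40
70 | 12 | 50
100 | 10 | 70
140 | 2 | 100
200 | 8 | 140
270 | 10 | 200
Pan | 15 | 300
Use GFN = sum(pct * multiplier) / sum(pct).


Formula: GFN = sum(pct * multiplier) / sum(pct)
sum(pct * multiplier) = 10005
sum(pct) = 100
GFN = 10005 / 100 = 100.05


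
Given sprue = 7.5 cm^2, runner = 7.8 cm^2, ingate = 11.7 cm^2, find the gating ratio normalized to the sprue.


Sprue:Runner:Ingate = 1 : 7.8/7.5 : 11.7/7.5 = 1:1.04:1.56

Final answer: 1:1.04:1.56


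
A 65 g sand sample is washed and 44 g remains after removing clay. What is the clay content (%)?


Formula: Clay% = (W_total - W_washed) / W_total * 100
Clay mass = 65 - 44 = 21 g
Clay% = 21 / 65 * 100 = 32.3077%

Final answer: 32.3077%


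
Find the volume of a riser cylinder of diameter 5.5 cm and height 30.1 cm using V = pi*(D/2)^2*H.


Formula: V = pi * (D/2)^2 * H  (cylinder volume)
Radius = D/2 = 5.5/2 = 2.75 cm
V = pi * 2.75^2 * 30.1 = 715.1247 cm^3


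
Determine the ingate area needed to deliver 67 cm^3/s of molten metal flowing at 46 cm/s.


Formula: A_ingate = Q / v  (continuity equation)
A = 67 cm^3/s / 46 cm/s = 1.4565 cm^2


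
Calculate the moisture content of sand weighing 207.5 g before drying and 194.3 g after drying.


Formula: MC = (W_wet - W_dry) / W_wet * 100
Water mass = 207.5 - 194.3 = 13.2 g
MC = 13.2 / 207.5 * 100 = 6.3614%


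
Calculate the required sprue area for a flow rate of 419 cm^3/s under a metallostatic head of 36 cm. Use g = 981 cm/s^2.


Formula: v = sqrt(2*g*h), A = Q/v
Velocity: v = sqrt(2 * 981 * 36) = sqrt(70632) = 265.7668 cm/s
Sprue area: A = Q / v = 419 / 265.7668 = 1.5766 cm^2


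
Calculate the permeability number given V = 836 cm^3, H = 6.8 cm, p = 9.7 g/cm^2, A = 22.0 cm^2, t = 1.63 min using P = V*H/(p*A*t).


Formula: Permeability Number P = (V * H) / (p * A * t)
Numerator: V * H = 836 * 6.8 = 5684.8
Denominator: p * A * t = 9.7 * 22.0 * 1.63 = 347.842
P = 5684.8 / 347.842 = 16.3431

16.3431


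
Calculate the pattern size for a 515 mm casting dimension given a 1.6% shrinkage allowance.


Formula: L_pattern = L_casting * (1 + shrinkage_rate/100)
Shrinkage factor = 1 + 1.6/100 = 1.016
L_pattern = 515 mm * 1.016 = 523.2400 mm

Final answer: 523.2400 mm


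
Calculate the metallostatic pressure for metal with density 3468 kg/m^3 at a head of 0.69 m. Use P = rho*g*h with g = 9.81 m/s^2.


Formula: P = rho * g * h
rho * g = 3468 * 9.81 = 34021.08 N/m^3
P = 34021.08 * 0.69 = 23474.5452 Pa

Answer: 23474.5452 Pa


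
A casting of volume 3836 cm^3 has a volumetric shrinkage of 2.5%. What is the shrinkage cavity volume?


Formula: V_shrink = V_casting * shrinkage_pct / 100
V_shrink = 3836 cm^3 * 2.5 / 100 = 95.9000 cm^3

Answer: 95.9000 cm^3


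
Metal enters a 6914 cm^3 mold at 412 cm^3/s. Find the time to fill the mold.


Formula: t_fill = V_mold / Q_flow
t = 6914 cm^3 / 412 cm^3/s = 16.7816 s

16.7816 s


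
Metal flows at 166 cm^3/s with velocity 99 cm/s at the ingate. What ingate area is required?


Formula: A_ingate = Q / v  (continuity equation)
A = 166 cm^3/s / 99 cm/s = 1.6768 cm^2

Final answer: 1.6768 cm^2


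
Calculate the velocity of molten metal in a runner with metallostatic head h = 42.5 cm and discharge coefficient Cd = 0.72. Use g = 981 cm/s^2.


Formula: v = Cd * sqrt(2 * g * h)  (Torricelli with discharge coefficient)
2*g*h = 2 * 981 * 42.5 = 83385.0 cm^2/s^2
sqrt(83385.0) = 288.76461 cm/s
v = 0.72 * 288.76461 = 207.9105 cm/s

207.9105 cm/s


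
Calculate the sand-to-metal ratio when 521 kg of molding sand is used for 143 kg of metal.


Formula: Sand-to-Metal Ratio = W_sand / W_metal
Ratio = 521 kg / 143 kg = 3.6434


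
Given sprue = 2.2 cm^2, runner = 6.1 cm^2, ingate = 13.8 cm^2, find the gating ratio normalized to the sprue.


Sprue:Runner:Ingate = 1 : 6.1/2.2 : 13.8/2.2 = 1:2.77:6.27

Final answer: 1:2.77:6.27


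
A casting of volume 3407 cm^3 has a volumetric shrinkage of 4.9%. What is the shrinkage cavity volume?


Formula: V_shrink = V_casting * shrinkage_pct / 100
V_shrink = 3407 cm^3 * 4.9 / 100 = 166.9430 cm^3


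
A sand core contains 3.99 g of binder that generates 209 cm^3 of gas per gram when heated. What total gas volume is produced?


Formula: V_gas = W_binder * gas_evolution_rate
V = 3.99 g * 209 cm^3/g = 833.9100 cm^3


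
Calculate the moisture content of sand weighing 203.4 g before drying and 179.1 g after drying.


Formula: MC = (W_wet - W_dry) / W_wet * 100
Water mass = 203.4 - 179.1 = 24.3 g
MC = 24.3 / 203.4 * 100 = 11.9469%


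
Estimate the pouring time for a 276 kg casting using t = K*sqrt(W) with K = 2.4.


Formula: t = K * sqrt(W)
sqrt(W) = sqrt(276) = 16.61325
t = 2.4 * 16.61325 = 39.8718 s


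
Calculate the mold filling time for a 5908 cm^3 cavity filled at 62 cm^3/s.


Formula: t_fill = V_mold / Q_flow
t = 5908 cm^3 / 62 cm^3/s = 95.2903 s


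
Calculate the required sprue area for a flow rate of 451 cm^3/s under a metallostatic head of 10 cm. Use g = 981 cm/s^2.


Formula: v = sqrt(2*g*h), A = Q/v
Velocity: v = sqrt(2 * 981 * 10) = sqrt(19620) = 140.0714 cm/s
Sprue area: A = Q / v = 451 / 140.0714 = 3.2198 cm^2


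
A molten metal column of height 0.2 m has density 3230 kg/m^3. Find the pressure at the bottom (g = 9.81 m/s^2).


Formula: P = rho * g * h
rho * g = 3230 * 9.81 = 31686.3 N/m^3
P = 31686.3 * 0.2 = 6337.2600 Pa


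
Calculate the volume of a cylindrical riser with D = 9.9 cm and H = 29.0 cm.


Formula: V = pi * (D/2)^2 * H  (cylinder volume)
Radius = D/2 = 9.9/2 = 4.95 cm
V = pi * 4.95^2 * 29.0 = 2232.3293 cm^3


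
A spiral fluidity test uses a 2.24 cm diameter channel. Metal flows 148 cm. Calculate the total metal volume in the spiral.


Formula: V = pi * (d/2)^2 * L  (cylinder volume)
Radius = 2.24/2 = 1.12 cm
V = pi * 1.12^2 * 148 = 583.2404 cm^3

583.2404 cm^3


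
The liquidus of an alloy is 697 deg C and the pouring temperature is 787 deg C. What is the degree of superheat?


Formula: Superheat = T_pour - T_melt
Superheat = 787 - 697 = 90 deg C


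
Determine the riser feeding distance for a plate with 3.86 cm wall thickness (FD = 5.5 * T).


Formula: FD = 5.5 * T  (riser feeding-distance rule)
FD = 5.5 * 3.86 cm = 21.2300 cm


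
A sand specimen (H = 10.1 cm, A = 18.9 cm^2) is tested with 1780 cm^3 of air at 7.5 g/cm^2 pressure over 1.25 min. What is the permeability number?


Formula: Permeability Number P = (V * H) / (p * A * t)
Numerator: V * H = 1780 * 10.1 = 17978.0
Denominator: p * A * t = 7.5 * 18.9 * 1.25 = 177.1875
P = 17978.0 / 177.1875 = 101.4631

Answer: 101.4631


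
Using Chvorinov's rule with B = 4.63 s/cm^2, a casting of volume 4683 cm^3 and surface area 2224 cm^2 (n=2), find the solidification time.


Formula: t_s = B * (V/A)^n  (Chvorinov's rule, n=2)
Modulus M = V/A = 4683/2224 = 2.105665 cm
M^2 = 2.105665^2 = 4.433825 cm^2
t_s = 4.63 * 4.433825 = 20.5286 s

20.5286 s


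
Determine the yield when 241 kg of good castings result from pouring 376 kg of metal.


Formula: Casting Yield = (W_good / W_total) * 100
Yield = (241 kg / 376 kg) * 100 = 64.0957%

Final answer: 64.0957%


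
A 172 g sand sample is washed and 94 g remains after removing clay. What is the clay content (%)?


Formula: Clay% = (W_total - W_washed) / W_total * 100
Clay mass = 172 - 94 = 78 g
Clay% = 78 / 172 * 100 = 45.3488%


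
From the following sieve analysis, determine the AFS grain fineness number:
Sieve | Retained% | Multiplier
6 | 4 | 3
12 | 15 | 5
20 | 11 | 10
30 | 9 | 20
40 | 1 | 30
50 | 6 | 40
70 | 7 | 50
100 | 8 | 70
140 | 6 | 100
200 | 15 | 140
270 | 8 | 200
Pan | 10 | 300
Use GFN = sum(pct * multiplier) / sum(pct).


Formula: GFN = sum(pct * multiplier) / sum(pct)
sum(pct * multiplier) = 8857
sum(pct) = 100
GFN = 8857 / 100 = 88.57


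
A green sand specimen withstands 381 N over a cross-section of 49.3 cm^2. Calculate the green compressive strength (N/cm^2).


Formula: Compressive Strength = Force / Area
Strength = 381 N / 49.3 cm^2 = 7.7282 N/cm^2

Final answer: 7.7282 N/cm^2


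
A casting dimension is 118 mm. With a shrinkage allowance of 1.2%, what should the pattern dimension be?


Formula: L_pattern = L_casting * (1 + shrinkage_rate/100)
Shrinkage factor = 1 + 1.2/100 = 1.012
L_pattern = 118 mm * 1.012 = 119.4160 mm

Answer: 119.4160 mm


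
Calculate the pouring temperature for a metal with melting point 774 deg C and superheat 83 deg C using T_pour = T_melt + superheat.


Formula: T_pour = T_melt + Superheat
T_pour = 774 + 83 = 857 deg C


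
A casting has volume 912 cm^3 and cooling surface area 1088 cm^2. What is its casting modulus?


Formula: Casting Modulus M = V / A
M = 912 cm^3 / 1088 cm^2 = 0.8382 cm

0.8382 cm


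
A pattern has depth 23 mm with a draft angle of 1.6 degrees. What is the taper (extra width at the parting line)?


Formula: taper = depth * tan(draft_angle)
tan(1.6 deg) = 0.0279325
taper = 23 mm * 0.0279325 = 0.6424 mm

Final answer: 0.6424 mm


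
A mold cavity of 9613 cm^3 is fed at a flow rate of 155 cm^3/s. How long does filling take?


Formula: t_fill = V_mold / Q_flow
t = 9613 cm^3 / 155 cm^3/s = 62.0194 s

Final answer: 62.0194 s


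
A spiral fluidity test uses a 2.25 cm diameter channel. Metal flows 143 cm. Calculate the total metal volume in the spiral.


Formula: V = pi * (d/2)^2 * L  (cylinder volume)
Radius = 2.25/2 = 1.125 cm
V = pi * 1.125^2 * 143 = 568.5792 cm^3

Answer: 568.5792 cm^3


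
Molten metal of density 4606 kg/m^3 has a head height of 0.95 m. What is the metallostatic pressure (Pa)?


Formula: P = rho * g * h
rho * g = 4606 * 9.81 = 45184.86 N/m^3
P = 45184.86 * 0.95 = 42925.6170 Pa

42925.6170 Pa


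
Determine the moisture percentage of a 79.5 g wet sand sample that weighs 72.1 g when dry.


Formula: MC = (W_wet - W_dry) / W_wet * 100
Water mass = 79.5 - 72.1 = 7.4 g
MC = 7.4 / 79.5 * 100 = 9.3082%

9.3082%


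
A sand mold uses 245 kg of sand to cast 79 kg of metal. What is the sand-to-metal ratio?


Formula: Sand-to-Metal Ratio = W_sand / W_metal
Ratio = 245 kg / 79 kg = 3.1013

3.1013


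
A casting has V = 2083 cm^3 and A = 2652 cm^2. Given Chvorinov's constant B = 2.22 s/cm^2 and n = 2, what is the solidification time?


Formula: t_s = B * (V/A)^n  (Chvorinov's rule, n=2)
Modulus M = V/A = 2083/2652 = 0.785445 cm
M^2 = 0.785445^2 = 0.616924 cm^2
t_s = 2.22 * 0.616924 = 1.3696 s

Final answer: 1.3696 s


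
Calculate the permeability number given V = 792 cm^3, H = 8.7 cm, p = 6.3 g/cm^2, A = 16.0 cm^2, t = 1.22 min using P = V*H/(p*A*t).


Formula: Permeability Number P = (V * H) / (p * A * t)
Numerator: V * H = 792 * 8.7 = 6890.4
Denominator: p * A * t = 6.3 * 16.0 * 1.22 = 122.976
P = 6890.4 / 122.976 = 56.0304

Answer: 56.0304


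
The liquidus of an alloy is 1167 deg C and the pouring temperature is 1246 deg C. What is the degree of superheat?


Formula: Superheat = T_pour - T_melt
Superheat = 1246 - 1167 = 79 deg C

Final answer: 79 deg C


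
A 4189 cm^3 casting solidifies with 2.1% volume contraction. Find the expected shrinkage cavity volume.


Formula: V_shrink = V_casting * shrinkage_pct / 100
V_shrink = 4189 cm^3 * 2.1 / 100 = 87.9690 cm^3

Answer: 87.9690 cm^3


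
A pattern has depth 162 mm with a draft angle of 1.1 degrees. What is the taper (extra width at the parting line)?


Formula: taper = depth * tan(draft_angle)
tan(1.1 deg) = 0.0192010
taper = 162 mm * 0.0192010 = 3.1106 mm

Answer: 3.1106 mm


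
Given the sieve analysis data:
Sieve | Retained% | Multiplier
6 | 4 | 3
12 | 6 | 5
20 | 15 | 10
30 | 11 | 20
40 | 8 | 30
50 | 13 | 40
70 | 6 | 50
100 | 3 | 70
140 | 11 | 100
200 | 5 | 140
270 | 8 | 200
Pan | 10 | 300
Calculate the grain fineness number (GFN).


Formula: GFN = sum(pct * multiplier) / sum(pct)
sum(pct * multiplier) = 8082
sum(pct) = 100
GFN = 8082 / 100 = 80.82

Final answer: 80.82


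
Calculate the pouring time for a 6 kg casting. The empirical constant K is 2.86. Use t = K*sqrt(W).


Formula: t = K * sqrt(W)
sqrt(W) = sqrt(6) = 2.44949
t = 2.86 * 2.44949 = 7.0055 s

Final answer: 7.0055 s


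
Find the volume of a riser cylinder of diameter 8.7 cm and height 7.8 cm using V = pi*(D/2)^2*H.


Formula: V = pi * (D/2)^2 * H  (cylinder volume)
Radius = D/2 = 8.7/2 = 4.35 cm
V = pi * 4.35^2 * 7.8 = 463.6849 cm^3

463.6849 cm^3


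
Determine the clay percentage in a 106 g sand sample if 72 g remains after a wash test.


Formula: Clay% = (W_total - W_washed) / W_total * 100
Clay mass = 106 - 72 = 34 g
Clay% = 34 / 106 * 100 = 32.0755%

Answer: 32.0755%


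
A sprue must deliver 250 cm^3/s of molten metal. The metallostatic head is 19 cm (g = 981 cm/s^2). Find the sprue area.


Formula: v = sqrt(2*g*h), A = Q/v
Velocity: v = sqrt(2 * 981 * 19) = sqrt(37278) = 193.0751 cm/s
Sprue area: A = Q / v = 250 / 193.0751 = 1.2948 cm^2


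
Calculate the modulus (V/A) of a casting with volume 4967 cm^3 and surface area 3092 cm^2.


Formula: Casting Modulus M = V / A
M = 4967 cm^3 / 3092 cm^2 = 1.6064 cm

Final answer: 1.6064 cm


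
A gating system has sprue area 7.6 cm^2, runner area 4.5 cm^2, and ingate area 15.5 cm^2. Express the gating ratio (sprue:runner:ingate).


Sprue:Runner:Ingate = 1 : 4.5/7.6 : 15.5/7.6 = 1:0.59:2.04

1:0.59:2.04


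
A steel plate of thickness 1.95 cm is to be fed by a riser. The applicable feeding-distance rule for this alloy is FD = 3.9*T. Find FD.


Formula: FD = 3.9 * T  (riser feeding-distance rule)
FD = 3.9 * 1.95 cm = 7.6050 cm

Final answer: 7.6050 cm


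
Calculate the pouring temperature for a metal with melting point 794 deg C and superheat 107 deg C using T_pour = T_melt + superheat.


Formula: T_pour = T_melt + Superheat
T_pour = 794 + 107 = 901 deg C

Answer: 901 deg C


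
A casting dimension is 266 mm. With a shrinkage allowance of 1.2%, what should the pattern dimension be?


Formula: L_pattern = L_casting * (1 + shrinkage_rate/100)
Shrinkage factor = 1 + 1.2/100 = 1.012
L_pattern = 266 mm * 1.012 = 269.1920 mm

Answer: 269.1920 mm


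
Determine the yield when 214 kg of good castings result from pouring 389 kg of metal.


Formula: Casting Yield = (W_good / W_total) * 100
Yield = (214 kg / 389 kg) * 100 = 55.0129%

55.0129%


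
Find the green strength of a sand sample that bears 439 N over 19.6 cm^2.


Formula: Compressive Strength = Force / Area
Strength = 439 N / 19.6 cm^2 = 22.3980 N/cm^2

Final answer: 22.3980 N/cm^2


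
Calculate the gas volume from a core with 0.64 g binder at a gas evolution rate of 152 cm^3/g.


Formula: V_gas = W_binder * gas_evolution_rate
V = 0.64 g * 152 cm^3/g = 97.2800 cm^3

Answer: 97.2800 cm^3


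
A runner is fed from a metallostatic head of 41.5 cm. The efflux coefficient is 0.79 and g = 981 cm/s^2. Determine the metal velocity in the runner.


Formula: v = Cd * sqrt(2 * g * h)  (Torricelli with discharge coefficient)
2*g*h = 2 * 981 * 41.5 = 81423.0 cm^2/s^2
sqrt(81423.0) = 285.34716 cm/s
v = 0.79 * 285.34716 = 225.4243 cm/s

225.4243 cm/s


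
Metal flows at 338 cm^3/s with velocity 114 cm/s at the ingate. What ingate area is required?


Formula: A_ingate = Q / v  (continuity equation)
A = 338 cm^3/s / 114 cm/s = 2.9649 cm^2

2.9649 cm^2


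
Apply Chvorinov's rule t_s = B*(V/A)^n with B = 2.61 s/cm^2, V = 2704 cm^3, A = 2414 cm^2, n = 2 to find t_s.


Formula: t_s = B * (V/A)^n  (Chvorinov's rule, n=2)
Modulus M = V/A = 2704/2414 = 1.120133 cm
M^2 = 1.120133^2 = 1.254698 cm^2
t_s = 2.61 * 1.254698 = 3.2748 s

Final answer: 3.2748 s


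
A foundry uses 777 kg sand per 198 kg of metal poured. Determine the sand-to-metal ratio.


Formula: Sand-to-Metal Ratio = W_sand / W_metal
Ratio = 777 kg / 198 kg = 3.9242

3.9242


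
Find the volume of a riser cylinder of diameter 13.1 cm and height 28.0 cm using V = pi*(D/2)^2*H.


Formula: V = pi * (D/2)^2 * H  (cylinder volume)
Radius = D/2 = 13.1/2 = 6.55 cm
V = pi * 6.55^2 * 28.0 = 3773.9010 cm^3

3773.9010 cm^3


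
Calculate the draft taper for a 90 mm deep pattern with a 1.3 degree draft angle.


Formula: taper = depth * tan(draft_angle)
tan(1.3 deg) = 0.0226932
taper = 90 mm * 0.0226932 = 2.0424 mm


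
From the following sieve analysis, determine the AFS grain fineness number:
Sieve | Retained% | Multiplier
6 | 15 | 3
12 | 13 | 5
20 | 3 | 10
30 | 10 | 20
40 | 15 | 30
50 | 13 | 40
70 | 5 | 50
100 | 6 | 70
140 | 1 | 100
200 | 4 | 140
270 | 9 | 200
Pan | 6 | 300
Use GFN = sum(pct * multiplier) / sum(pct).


Formula: GFN = sum(pct * multiplier) / sum(pct)
sum(pct * multiplier) = 6240
sum(pct) = 100
GFN = 6240 / 100 = 62.40

62.40


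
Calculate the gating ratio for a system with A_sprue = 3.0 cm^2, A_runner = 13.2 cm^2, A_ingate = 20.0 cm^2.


Sprue:Runner:Ingate = 1 : 13.2/3.0 : 20.0/3.0 = 1:4.40:6.67

Final answer: 1:4.40:6.67


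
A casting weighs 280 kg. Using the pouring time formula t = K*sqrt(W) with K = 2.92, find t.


Formula: t = K * sqrt(W)
sqrt(W) = sqrt(280) = 16.73320
t = 2.92 * 16.73320 = 48.8609 s

Answer: 48.8609 s


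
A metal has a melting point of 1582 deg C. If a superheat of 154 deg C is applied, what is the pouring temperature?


Formula: T_pour = T_melt + Superheat
T_pour = 1582 + 154 = 1736 deg C

1736 deg C


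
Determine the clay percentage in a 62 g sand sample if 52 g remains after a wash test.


Formula: Clay% = (W_total - W_washed) / W_total * 100
Clay mass = 62 - 52 = 10 g
Clay% = 10 / 62 * 100 = 16.1290%


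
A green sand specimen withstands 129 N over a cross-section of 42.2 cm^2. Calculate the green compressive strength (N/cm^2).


Formula: Compressive Strength = Force / Area
Strength = 129 N / 42.2 cm^2 = 3.0569 N/cm^2

3.0569 N/cm^2


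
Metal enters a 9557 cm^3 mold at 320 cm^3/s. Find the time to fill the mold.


Formula: t_fill = V_mold / Q_flow
t = 9557 cm^3 / 320 cm^3/s = 29.8656 s

Answer: 29.8656 s


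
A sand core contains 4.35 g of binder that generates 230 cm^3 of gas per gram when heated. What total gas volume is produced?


Formula: V_gas = W_binder * gas_evolution_rate
V = 4.35 g * 230 cm^3/g = 1000.5000 cm^3

Answer: 1000.5000 cm^3


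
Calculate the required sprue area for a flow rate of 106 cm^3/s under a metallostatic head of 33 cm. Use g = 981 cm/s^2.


Formula: v = sqrt(2*g*h), A = Q/v
Velocity: v = sqrt(2 * 981 * 33) = sqrt(64746) = 254.4524 cm/s
Sprue area: A = Q / v = 106 / 254.4524 = 0.4166 cm^2

Answer: 0.4166 cm^2


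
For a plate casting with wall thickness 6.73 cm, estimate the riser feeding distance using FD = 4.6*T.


Formula: FD = 4.6 * T  (riser feeding-distance rule)
FD = 4.6 * 6.73 cm = 30.9580 cm


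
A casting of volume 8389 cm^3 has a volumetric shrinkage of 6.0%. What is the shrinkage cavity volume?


Formula: V_shrink = V_casting * shrinkage_pct / 100
V_shrink = 8389 cm^3 * 6.0 / 100 = 503.3400 cm^3

Final answer: 503.3400 cm^3


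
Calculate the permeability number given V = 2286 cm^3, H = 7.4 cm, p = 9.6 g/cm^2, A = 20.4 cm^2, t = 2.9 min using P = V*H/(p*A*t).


Formula: Permeability Number P = (V * H) / (p * A * t)
Numerator: V * H = 2286 * 7.4 = 16916.4
Denominator: p * A * t = 9.6 * 20.4 * 2.9 = 567.936
P = 16916.4 / 567.936 = 29.7858

29.7858


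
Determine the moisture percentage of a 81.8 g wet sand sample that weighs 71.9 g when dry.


Formula: MC = (W_wet - W_dry) / W_wet * 100
Water mass = 81.8 - 71.9 = 9.9 g
MC = 9.9 / 81.8 * 100 = 12.1027%


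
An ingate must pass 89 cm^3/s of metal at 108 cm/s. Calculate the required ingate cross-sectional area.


Formula: A_ingate = Q / v  (continuity equation)
A = 89 cm^3/s / 108 cm/s = 0.8241 cm^2

Final answer: 0.8241 cm^2


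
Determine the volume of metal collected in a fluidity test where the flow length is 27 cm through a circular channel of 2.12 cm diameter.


Formula: V = pi * (d/2)^2 * L  (cylinder volume)
Radius = 2.12/2 = 1.06 cm
V = pi * 1.06^2 * 27 = 95.3071 cm^3


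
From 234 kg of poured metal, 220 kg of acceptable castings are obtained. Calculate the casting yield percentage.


Formula: Casting Yield = (W_good / W_total) * 100
Yield = (220 kg / 234 kg) * 100 = 94.0171%

94.0171%


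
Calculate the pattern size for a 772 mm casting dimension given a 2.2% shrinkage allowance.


Formula: L_pattern = L_casting * (1 + shrinkage_rate/100)
Shrinkage factor = 1 + 2.2/100 = 1.022
L_pattern = 772 mm * 1.022 = 788.9840 mm

788.9840 mm


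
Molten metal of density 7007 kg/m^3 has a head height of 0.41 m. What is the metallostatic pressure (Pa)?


Formula: P = rho * g * h
rho * g = 7007 * 9.81 = 68738.67 N/m^3
P = 68738.67 * 0.41 = 28182.8547 Pa

Final answer: 28182.8547 Pa


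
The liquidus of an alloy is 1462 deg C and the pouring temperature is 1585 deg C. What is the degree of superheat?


Formula: Superheat = T_pour - T_melt
Superheat = 1585 - 1462 = 123 deg C

Final answer: 123 deg C


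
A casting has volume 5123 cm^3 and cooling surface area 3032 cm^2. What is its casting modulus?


Formula: Casting Modulus M = V / A
M = 5123 cm^3 / 3032 cm^2 = 1.6896 cm


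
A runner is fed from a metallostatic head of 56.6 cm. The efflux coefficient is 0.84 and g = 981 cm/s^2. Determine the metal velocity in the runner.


Formula: v = Cd * sqrt(2 * g * h)  (Torricelli with discharge coefficient)
2*g*h = 2 * 981 * 56.6 = 111049.2 cm^2/s^2
sqrt(111049.2) = 333.24045 cm/s
v = 0.84 * 333.24045 = 279.9220 cm/s

279.9220 cm/s


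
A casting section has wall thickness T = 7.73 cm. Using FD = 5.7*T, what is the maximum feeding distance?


Formula: FD = 5.7 * T  (riser feeding-distance rule)
FD = 5.7 * 7.73 cm = 44.0610 cm

Answer: 44.0610 cm


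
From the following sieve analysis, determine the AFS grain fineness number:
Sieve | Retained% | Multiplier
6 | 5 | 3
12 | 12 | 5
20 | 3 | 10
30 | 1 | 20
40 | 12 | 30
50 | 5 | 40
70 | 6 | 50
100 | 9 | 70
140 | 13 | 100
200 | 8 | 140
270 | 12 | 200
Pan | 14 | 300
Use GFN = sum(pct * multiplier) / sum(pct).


Formula: GFN = sum(pct * multiplier) / sum(pct)
sum(pct * multiplier) = 10635
sum(pct) = 100
GFN = 10635 / 100 = 106.35

106.35


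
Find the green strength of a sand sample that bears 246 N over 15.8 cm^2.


Formula: Compressive Strength = Force / Area
Strength = 246 N / 15.8 cm^2 = 15.5696 N/cm^2

Final answer: 15.5696 N/cm^2


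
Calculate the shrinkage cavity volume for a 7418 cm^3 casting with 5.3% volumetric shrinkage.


Formula: V_shrink = V_casting * shrinkage_pct / 100
V_shrink = 7418 cm^3 * 5.3 / 100 = 393.1540 cm^3


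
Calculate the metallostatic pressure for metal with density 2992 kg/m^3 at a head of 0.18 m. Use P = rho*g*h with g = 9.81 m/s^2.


Formula: P = rho * g * h
rho * g = 2992 * 9.81 = 29351.52 N/m^3
P = 29351.52 * 0.18 = 5283.2736 Pa

Answer: 5283.2736 Pa


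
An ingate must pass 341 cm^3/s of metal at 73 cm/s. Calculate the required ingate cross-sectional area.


Formula: A_ingate = Q / v  (continuity equation)
A = 341 cm^3/s / 73 cm/s = 4.6712 cm^2

4.6712 cm^2


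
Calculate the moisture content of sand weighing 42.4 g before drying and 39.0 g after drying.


Formula: MC = (W_wet - W_dry) / W_wet * 100
Water mass = 42.4 - 39.0 = 3.4 g
MC = 3.4 / 42.4 * 100 = 8.0189%

Answer: 8.0189%


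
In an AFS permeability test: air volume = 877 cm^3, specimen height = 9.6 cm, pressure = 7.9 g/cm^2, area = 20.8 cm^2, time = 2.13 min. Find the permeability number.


Formula: Permeability Number P = (V * H) / (p * A * t)
Numerator: V * H = 877 * 9.6 = 8419.2
Denominator: p * A * t = 7.9 * 20.8 * 2.13 = 350.0016
P = 8419.2 / 350.0016 = 24.0547

24.0547


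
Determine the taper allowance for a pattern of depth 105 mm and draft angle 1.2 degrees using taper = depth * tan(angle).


Formula: taper = depth * tan(draft_angle)
tan(1.2 deg) = 0.0209470
taper = 105 mm * 0.0209470 = 2.1994 mm


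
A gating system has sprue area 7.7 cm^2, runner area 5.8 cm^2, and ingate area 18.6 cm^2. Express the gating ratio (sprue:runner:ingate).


Sprue:Runner:Ingate = 1 : 5.8/7.7 : 18.6/7.7 = 1:0.75:2.42


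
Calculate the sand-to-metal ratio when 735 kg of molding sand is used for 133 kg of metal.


Formula: Sand-to-Metal Ratio = W_sand / W_metal
Ratio = 735 kg / 133 kg = 5.5263

Answer: 5.5263
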